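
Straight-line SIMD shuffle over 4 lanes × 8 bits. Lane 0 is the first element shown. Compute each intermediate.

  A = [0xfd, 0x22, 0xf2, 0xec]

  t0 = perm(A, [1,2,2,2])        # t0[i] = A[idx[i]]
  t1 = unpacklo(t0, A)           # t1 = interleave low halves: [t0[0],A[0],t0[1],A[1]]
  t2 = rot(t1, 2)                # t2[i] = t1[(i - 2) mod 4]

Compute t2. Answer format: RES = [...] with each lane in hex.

  t0: 22 f2 f2 f2
  t1: 22 fd f2 22
  t2: f2 22 22 fd

RES = [ 0xf2  0x22  0x22  0xfd ]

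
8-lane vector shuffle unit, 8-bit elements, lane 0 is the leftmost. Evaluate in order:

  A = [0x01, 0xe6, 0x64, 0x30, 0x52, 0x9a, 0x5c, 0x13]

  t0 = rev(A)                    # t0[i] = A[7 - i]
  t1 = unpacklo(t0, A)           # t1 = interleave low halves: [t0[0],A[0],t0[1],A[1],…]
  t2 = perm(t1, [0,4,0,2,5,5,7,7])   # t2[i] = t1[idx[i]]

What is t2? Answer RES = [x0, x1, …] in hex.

RES = [0x13, 0x9a, 0x13, 0x5c, 0x64, 0x64, 0x30, 0x30]

→ t0 |13|5c|9a|52|30|64|e6|01|
→ t1 |13|01|5c|e6|9a|64|52|30|
→ t2 |13|9a|13|5c|64|64|30|30|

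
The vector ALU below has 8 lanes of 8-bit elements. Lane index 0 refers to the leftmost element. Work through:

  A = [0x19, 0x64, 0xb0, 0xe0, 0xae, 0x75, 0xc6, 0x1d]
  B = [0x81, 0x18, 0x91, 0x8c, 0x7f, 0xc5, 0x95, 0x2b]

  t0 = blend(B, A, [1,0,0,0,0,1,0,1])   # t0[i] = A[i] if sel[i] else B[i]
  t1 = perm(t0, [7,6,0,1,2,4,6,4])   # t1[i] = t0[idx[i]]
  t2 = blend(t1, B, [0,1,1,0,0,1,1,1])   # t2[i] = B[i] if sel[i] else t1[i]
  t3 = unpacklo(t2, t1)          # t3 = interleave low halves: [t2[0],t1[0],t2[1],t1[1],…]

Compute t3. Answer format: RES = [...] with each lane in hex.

→ t0 |19|18|91|8c|7f|75|95|1d|
→ t1 |1d|95|19|18|91|7f|95|7f|
→ t2 |1d|18|91|18|91|c5|95|2b|
→ t3 |1d|1d|18|95|91|19|18|18|

RES = [0x1d, 0x1d, 0x18, 0x95, 0x91, 0x19, 0x18, 0x18]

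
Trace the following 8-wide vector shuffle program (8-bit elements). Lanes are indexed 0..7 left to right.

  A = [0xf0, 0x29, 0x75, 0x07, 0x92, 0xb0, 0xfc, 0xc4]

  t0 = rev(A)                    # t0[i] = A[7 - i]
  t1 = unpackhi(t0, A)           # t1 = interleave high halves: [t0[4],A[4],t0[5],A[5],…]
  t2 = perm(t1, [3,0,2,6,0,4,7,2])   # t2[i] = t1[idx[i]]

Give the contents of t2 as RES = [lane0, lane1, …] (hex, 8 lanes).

  t0: c4 fc b0 92 07 75 29 f0
  t1: 07 92 75 b0 29 fc f0 c4
  t2: b0 07 75 f0 07 29 c4 75

RES = [ 0xb0  0x07  0x75  0xf0  0x07  0x29  0xc4  0x75 ]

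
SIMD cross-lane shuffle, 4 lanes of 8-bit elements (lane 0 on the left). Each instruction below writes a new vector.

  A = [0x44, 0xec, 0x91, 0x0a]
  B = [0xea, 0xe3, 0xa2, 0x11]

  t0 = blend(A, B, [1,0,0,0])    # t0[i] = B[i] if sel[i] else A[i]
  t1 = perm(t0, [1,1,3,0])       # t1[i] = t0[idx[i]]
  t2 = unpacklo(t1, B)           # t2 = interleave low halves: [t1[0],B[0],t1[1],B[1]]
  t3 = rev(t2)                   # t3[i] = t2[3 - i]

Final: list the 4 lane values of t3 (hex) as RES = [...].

RES = [ 0xe3  0xec  0xea  0xec ]

  t0: ea ec 91 0a
  t1: ec ec 0a ea
  t2: ec ea ec e3
  t3: e3 ec ea ec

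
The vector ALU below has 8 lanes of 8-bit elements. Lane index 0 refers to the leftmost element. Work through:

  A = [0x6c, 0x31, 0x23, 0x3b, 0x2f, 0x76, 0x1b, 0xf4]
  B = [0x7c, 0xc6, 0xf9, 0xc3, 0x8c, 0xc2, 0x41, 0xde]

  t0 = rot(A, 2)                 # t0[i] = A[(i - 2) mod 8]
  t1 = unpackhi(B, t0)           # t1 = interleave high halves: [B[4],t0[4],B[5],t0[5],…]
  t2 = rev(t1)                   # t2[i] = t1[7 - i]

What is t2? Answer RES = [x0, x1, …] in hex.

RES = [0x76, 0xde, 0x2f, 0x41, 0x3b, 0xc2, 0x23, 0x8c]

  t0: 1b f4 6c 31 23 3b 2f 76
  t1: 8c 23 c2 3b 41 2f de 76
  t2: 76 de 2f 41 3b c2 23 8c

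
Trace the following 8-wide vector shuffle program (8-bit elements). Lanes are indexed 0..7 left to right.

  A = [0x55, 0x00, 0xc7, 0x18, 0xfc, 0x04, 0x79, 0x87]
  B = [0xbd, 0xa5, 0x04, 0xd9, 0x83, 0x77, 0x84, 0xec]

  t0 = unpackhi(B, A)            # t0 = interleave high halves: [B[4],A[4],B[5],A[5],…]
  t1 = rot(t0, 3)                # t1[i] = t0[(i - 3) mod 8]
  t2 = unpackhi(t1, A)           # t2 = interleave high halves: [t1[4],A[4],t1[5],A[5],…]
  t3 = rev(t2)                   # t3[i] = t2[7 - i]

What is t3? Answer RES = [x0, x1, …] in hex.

  t0: 83 fc 77 04 84 79 ec 87
  t1: 79 ec 87 83 fc 77 04 84
  t2: fc fc 77 04 04 79 84 87
  t3: 87 84 79 04 04 77 fc fc

RES = [ 0x87  0x84  0x79  0x04  0x04  0x77  0xfc  0xfc ]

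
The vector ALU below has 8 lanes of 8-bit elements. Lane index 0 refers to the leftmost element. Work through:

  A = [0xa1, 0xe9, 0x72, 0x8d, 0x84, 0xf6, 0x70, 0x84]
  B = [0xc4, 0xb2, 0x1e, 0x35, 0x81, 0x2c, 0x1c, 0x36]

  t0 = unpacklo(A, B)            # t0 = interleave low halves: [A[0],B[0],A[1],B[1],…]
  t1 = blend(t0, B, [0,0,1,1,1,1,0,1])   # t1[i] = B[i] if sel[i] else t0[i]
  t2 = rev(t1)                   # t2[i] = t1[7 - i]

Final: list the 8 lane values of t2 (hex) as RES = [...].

t0 = [0xa1, 0xc4, 0xe9, 0xb2, 0x72, 0x1e, 0x8d, 0x35]
t1 = [0xa1, 0xc4, 0x1e, 0x35, 0x81, 0x2c, 0x8d, 0x36]
t2 = [0x36, 0x8d, 0x2c, 0x81, 0x35, 0x1e, 0xc4, 0xa1]

RES = [ 0x36  0x8d  0x2c  0x81  0x35  0x1e  0xc4  0xa1 ]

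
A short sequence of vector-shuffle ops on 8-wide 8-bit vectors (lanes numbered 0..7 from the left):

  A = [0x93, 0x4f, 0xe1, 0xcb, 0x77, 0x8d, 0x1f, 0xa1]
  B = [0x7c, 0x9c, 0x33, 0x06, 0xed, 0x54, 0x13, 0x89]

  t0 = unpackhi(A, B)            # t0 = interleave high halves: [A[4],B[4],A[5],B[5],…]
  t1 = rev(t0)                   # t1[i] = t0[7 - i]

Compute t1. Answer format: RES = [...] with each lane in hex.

t0 = [0x77, 0xed, 0x8d, 0x54, 0x1f, 0x13, 0xa1, 0x89]
t1 = [0x89, 0xa1, 0x13, 0x1f, 0x54, 0x8d, 0xed, 0x77]

RES = [0x89, 0xa1, 0x13, 0x1f, 0x54, 0x8d, 0xed, 0x77]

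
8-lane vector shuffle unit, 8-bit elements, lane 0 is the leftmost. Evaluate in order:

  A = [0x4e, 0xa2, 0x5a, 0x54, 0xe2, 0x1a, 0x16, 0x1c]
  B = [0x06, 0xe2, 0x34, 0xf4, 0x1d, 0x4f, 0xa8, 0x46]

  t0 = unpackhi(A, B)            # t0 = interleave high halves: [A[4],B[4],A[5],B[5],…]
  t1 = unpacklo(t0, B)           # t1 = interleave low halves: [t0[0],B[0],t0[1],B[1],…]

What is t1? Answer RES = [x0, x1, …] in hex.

RES = [0xe2, 0x06, 0x1d, 0xe2, 0x1a, 0x34, 0x4f, 0xf4]

→ t0 |e2|1d|1a|4f|16|a8|1c|46|
→ t1 |e2|06|1d|e2|1a|34|4f|f4|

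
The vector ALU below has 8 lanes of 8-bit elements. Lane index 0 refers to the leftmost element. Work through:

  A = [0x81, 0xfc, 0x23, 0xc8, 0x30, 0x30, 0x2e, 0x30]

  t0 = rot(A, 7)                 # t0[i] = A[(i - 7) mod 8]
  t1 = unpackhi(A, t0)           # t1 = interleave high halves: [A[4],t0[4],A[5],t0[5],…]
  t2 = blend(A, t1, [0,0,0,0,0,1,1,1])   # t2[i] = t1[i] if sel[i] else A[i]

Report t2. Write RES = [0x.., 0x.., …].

RES = [ 0x81  0xfc  0x23  0xc8  0x30  0x30  0x30  0x81 ]

→ t0 |fc|23|c8|30|30|2e|30|81|
→ t1 |30|30|30|2e|2e|30|30|81|
→ t2 |81|fc|23|c8|30|30|30|81|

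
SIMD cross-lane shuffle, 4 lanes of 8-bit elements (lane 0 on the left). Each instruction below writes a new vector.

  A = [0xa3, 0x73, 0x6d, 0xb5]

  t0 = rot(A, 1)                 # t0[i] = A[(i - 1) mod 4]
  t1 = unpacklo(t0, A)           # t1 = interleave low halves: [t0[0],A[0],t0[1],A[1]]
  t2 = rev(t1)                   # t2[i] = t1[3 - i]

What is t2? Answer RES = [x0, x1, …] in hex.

→ t0 |b5|a3|73|6d|
→ t1 |b5|a3|a3|73|
→ t2 |73|a3|a3|b5|

RES = [ 0x73  0xa3  0xa3  0xb5 ]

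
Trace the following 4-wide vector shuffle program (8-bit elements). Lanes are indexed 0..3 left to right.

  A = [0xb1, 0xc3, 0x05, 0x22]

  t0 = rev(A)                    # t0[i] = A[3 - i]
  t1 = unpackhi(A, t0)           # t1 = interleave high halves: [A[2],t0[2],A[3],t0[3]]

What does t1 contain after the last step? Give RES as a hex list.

RES = [ 0x05  0xc3  0x22  0xb1 ]

→ t0 |22|05|c3|b1|
→ t1 |05|c3|22|b1|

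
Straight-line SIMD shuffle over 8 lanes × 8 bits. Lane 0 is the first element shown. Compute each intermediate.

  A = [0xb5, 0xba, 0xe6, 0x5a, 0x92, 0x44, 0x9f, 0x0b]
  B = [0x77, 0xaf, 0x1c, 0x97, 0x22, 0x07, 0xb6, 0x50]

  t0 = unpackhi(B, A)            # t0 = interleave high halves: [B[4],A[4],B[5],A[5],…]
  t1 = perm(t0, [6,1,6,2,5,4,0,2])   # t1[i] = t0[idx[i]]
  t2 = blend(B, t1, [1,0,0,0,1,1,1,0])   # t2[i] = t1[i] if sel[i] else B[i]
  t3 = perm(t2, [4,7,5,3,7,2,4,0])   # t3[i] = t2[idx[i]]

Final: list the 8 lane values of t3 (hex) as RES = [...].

RES = [ 0x9f  0x50  0xb6  0x97  0x50  0x1c  0x9f  0x50 ]

  t0: 22 92 07 44 b6 9f 50 0b
  t1: 50 92 50 07 9f b6 22 07
  t2: 50 af 1c 97 9f b6 22 50
  t3: 9f 50 b6 97 50 1c 9f 50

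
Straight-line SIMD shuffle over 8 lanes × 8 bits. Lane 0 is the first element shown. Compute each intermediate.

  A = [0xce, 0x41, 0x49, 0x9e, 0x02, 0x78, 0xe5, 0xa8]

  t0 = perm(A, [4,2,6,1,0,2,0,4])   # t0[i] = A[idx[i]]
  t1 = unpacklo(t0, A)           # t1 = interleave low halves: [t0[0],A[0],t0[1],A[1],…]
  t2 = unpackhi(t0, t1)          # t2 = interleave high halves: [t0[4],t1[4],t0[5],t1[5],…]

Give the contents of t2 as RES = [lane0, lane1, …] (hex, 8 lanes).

  t0: 02 49 e5 41 ce 49 ce 02
  t1: 02 ce 49 41 e5 49 41 9e
  t2: ce e5 49 49 ce 41 02 9e

RES = [0xce, 0xe5, 0x49, 0x49, 0xce, 0x41, 0x02, 0x9e]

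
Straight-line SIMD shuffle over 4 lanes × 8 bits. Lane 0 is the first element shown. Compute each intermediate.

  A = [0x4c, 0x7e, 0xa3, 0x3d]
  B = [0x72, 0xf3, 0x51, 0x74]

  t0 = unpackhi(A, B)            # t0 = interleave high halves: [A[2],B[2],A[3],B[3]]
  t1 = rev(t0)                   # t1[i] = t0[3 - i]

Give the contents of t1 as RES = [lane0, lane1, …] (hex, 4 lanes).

RES = [ 0x74  0x3d  0x51  0xa3 ]

t0 = [0xa3, 0x51, 0x3d, 0x74]
t1 = [0x74, 0x3d, 0x51, 0xa3]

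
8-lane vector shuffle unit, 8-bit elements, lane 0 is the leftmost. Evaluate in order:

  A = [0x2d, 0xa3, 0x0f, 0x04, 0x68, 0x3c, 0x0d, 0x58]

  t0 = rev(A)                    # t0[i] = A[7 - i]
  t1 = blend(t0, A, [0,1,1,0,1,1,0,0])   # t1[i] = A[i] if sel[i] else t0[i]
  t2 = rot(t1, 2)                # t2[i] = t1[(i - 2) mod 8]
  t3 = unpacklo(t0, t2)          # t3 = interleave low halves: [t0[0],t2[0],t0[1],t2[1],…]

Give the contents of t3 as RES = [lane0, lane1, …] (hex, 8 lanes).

RES = [ 0x58  0xa3  0x0d  0x2d  0x3c  0x58  0x68  0xa3 ]

  t0: 58 0d 3c 68 04 0f a3 2d
  t1: 58 a3 0f 68 68 3c a3 2d
  t2: a3 2d 58 a3 0f 68 68 3c
  t3: 58 a3 0d 2d 3c 58 68 a3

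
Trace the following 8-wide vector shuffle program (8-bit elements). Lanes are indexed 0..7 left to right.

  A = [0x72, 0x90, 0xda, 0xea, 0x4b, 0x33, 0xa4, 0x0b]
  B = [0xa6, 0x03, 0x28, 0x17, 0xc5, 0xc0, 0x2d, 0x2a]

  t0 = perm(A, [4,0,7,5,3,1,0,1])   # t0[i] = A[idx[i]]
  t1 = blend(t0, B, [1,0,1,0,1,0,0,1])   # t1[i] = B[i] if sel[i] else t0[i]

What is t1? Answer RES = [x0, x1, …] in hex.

RES = [ 0xa6  0x72  0x28  0x33  0xc5  0x90  0x72  0x2a ]

  t0: 4b 72 0b 33 ea 90 72 90
  t1: a6 72 28 33 c5 90 72 2a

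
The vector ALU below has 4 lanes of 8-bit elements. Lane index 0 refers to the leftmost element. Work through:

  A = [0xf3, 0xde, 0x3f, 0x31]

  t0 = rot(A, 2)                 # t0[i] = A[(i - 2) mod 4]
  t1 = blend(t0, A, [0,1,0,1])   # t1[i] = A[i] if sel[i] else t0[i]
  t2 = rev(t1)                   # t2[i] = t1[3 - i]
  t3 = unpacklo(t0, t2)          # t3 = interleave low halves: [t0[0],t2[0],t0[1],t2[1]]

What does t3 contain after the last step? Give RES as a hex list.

RES = [ 0x3f  0x31  0x31  0xf3 ]

  t0: 3f 31 f3 de
  t1: 3f de f3 31
  t2: 31 f3 de 3f
  t3: 3f 31 31 f3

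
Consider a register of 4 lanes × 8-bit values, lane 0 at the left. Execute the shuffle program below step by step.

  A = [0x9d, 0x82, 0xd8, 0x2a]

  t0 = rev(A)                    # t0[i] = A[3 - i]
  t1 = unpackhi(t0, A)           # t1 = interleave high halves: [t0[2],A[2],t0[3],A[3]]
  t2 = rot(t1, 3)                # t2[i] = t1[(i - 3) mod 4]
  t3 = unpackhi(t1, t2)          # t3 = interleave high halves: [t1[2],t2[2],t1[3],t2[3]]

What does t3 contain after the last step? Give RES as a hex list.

t0 = [0x2a, 0xd8, 0x82, 0x9d]
t1 = [0x82, 0xd8, 0x9d, 0x2a]
t2 = [0xd8, 0x9d, 0x2a, 0x82]
t3 = [0x9d, 0x2a, 0x2a, 0x82]

RES = [0x9d, 0x2a, 0x2a, 0x82]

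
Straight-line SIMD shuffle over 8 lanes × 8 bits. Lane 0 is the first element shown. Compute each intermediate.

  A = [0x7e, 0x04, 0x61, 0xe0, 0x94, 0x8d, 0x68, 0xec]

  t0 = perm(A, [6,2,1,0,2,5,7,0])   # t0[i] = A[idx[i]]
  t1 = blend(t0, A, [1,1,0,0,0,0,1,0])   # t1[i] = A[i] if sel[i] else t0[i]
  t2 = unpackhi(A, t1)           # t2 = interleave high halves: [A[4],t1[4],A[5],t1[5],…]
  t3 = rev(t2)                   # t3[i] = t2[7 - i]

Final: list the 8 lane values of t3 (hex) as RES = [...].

RES = [ 0x7e  0xec  0x68  0x68  0x8d  0x8d  0x61  0x94 ]

  t0: 68 61 04 7e 61 8d ec 7e
  t1: 7e 04 04 7e 61 8d 68 7e
  t2: 94 61 8d 8d 68 68 ec 7e
  t3: 7e ec 68 68 8d 8d 61 94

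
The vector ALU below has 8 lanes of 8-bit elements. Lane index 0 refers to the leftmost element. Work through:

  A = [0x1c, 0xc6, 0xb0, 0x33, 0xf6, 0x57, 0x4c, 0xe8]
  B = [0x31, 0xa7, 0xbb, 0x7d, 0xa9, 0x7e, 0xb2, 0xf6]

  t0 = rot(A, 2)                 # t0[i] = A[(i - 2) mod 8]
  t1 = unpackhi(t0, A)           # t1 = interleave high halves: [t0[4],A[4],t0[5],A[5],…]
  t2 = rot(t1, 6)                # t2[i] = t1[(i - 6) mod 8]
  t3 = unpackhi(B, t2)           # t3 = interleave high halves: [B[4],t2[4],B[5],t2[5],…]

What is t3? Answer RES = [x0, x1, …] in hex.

RES = [ 0xa9  0x57  0x7e  0xe8  0xb2  0xb0  0xf6  0xf6 ]

  t0: 4c e8 1c c6 b0 33 f6 57
  t1: b0 f6 33 57 f6 4c 57 e8
  t2: 33 57 f6 4c 57 e8 b0 f6
  t3: a9 57 7e e8 b2 b0 f6 f6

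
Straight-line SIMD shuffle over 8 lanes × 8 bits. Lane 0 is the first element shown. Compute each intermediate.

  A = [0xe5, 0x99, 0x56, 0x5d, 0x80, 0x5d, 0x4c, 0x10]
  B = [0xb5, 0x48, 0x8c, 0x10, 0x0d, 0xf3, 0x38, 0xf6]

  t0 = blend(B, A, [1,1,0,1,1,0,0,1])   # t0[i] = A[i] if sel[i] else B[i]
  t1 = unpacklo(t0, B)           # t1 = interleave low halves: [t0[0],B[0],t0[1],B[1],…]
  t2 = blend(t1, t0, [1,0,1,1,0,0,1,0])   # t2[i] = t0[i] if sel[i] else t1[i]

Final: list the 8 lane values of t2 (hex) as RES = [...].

RES = [0xe5, 0xb5, 0x8c, 0x5d, 0x8c, 0x8c, 0x38, 0x10]

  t0: e5 99 8c 5d 80 f3 38 10
  t1: e5 b5 99 48 8c 8c 5d 10
  t2: e5 b5 8c 5d 8c 8c 38 10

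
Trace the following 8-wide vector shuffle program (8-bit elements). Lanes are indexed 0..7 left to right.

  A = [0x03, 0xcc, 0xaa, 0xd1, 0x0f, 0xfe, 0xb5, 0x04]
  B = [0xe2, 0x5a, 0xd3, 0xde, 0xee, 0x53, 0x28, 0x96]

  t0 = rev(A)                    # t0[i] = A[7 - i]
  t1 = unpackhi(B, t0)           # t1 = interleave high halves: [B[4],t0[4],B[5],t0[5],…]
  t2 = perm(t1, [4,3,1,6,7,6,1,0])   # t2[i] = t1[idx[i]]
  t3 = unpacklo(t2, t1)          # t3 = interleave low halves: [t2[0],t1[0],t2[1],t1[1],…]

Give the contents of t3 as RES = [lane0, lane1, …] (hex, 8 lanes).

  t0: 04 b5 fe 0f d1 aa cc 03
  t1: ee d1 53 aa 28 cc 96 03
  t2: 28 aa d1 96 03 96 d1 ee
  t3: 28 ee aa d1 d1 53 96 aa

RES = [0x28, 0xee, 0xaa, 0xd1, 0xd1, 0x53, 0x96, 0xaa]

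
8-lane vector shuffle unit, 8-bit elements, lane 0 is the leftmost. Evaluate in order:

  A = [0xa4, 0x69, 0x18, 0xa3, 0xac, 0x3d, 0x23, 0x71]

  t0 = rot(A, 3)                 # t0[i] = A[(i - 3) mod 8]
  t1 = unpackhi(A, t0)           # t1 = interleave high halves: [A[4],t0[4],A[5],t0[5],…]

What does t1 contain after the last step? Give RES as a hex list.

→ t0 |3d|23|71|a4|69|18|a3|ac|
→ t1 |ac|69|3d|18|23|a3|71|ac|

RES = [ 0xac  0x69  0x3d  0x18  0x23  0xa3  0x71  0xac ]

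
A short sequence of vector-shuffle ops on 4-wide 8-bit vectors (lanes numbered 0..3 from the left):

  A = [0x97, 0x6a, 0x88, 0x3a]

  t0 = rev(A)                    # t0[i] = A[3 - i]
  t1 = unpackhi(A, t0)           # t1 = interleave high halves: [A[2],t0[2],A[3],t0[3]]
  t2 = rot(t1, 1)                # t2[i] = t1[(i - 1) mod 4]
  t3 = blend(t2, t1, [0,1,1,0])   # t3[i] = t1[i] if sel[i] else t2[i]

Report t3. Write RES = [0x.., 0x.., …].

t0 = [0x3a, 0x88, 0x6a, 0x97]
t1 = [0x88, 0x6a, 0x3a, 0x97]
t2 = [0x97, 0x88, 0x6a, 0x3a]
t3 = [0x97, 0x6a, 0x3a, 0x3a]

RES = [0x97, 0x6a, 0x3a, 0x3a]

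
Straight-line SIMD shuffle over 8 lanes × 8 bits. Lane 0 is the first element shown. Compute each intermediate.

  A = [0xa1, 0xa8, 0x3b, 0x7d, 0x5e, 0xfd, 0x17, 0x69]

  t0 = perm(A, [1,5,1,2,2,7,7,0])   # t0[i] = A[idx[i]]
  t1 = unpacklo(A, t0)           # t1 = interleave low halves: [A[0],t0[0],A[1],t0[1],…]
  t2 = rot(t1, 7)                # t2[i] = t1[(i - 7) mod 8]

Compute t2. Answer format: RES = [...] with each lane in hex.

RES = [ 0xa8  0xa8  0xfd  0x3b  0xa8  0x7d  0x3b  0xa1 ]

→ t0 |a8|fd|a8|3b|3b|69|69|a1|
→ t1 |a1|a8|a8|fd|3b|a8|7d|3b|
→ t2 |a8|a8|fd|3b|a8|7d|3b|a1|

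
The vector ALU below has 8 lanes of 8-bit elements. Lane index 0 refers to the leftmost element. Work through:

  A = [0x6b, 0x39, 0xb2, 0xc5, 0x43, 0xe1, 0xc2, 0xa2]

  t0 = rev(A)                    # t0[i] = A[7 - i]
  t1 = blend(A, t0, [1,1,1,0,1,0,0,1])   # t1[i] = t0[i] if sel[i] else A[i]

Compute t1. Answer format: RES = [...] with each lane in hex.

  t0: a2 c2 e1 43 c5 b2 39 6b
  t1: a2 c2 e1 c5 c5 e1 c2 6b

RES = [0xa2, 0xc2, 0xe1, 0xc5, 0xc5, 0xe1, 0xc2, 0x6b]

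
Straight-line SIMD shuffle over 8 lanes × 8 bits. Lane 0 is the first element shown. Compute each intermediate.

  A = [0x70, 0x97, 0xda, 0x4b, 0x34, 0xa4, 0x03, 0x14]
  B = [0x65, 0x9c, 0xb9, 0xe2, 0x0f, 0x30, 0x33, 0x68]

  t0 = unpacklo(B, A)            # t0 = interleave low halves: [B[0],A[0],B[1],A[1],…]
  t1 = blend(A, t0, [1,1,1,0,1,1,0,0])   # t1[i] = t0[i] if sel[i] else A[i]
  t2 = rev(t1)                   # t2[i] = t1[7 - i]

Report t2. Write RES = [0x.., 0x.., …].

→ t0 |65|70|9c|97|b9|da|e2|4b|
→ t1 |65|70|9c|4b|b9|da|03|14|
→ t2 |14|03|da|b9|4b|9c|70|65|

RES = [ 0x14  0x03  0xda  0xb9  0x4b  0x9c  0x70  0x65 ]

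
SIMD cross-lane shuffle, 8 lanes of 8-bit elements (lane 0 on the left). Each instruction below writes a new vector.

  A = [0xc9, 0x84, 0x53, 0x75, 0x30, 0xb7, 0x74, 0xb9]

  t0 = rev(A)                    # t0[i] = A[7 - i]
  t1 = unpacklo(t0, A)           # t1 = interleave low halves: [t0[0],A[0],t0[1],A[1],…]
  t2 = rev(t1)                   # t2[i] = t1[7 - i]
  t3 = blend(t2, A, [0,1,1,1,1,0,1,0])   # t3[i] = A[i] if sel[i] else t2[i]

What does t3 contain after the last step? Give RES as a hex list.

→ t0 |b9|74|b7|30|75|53|84|c9|
→ t1 |b9|c9|74|84|b7|53|30|75|
→ t2 |75|30|53|b7|84|74|c9|b9|
→ t3 |75|84|53|75|30|74|74|b9|

RES = [0x75, 0x84, 0x53, 0x75, 0x30, 0x74, 0x74, 0xb9]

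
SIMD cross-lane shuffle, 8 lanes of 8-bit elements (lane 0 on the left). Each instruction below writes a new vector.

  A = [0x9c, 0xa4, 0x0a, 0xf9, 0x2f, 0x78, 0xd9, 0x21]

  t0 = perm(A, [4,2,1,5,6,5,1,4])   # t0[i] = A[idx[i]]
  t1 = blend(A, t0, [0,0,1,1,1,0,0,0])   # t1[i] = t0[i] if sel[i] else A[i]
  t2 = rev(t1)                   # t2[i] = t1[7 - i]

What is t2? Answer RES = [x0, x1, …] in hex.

RES = [ 0x21  0xd9  0x78  0xd9  0x78  0xa4  0xa4  0x9c ]

  t0: 2f 0a a4 78 d9 78 a4 2f
  t1: 9c a4 a4 78 d9 78 d9 21
  t2: 21 d9 78 d9 78 a4 a4 9c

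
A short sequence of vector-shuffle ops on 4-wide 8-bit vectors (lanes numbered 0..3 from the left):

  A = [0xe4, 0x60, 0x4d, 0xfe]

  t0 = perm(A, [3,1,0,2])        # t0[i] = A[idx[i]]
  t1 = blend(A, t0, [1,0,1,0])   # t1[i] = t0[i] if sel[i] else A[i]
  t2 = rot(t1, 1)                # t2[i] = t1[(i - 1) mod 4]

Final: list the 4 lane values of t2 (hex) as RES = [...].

RES = [0xfe, 0xfe, 0x60, 0xe4]

t0 = [0xfe, 0x60, 0xe4, 0x4d]
t1 = [0xfe, 0x60, 0xe4, 0xfe]
t2 = [0xfe, 0xfe, 0x60, 0xe4]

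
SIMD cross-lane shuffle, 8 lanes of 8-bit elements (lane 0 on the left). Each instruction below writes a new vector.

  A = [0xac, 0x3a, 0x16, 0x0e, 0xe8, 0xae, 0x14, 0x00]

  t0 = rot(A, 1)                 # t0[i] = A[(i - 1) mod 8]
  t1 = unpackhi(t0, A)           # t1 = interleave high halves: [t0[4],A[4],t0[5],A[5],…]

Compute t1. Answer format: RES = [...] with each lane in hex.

RES = [0x0e, 0xe8, 0xe8, 0xae, 0xae, 0x14, 0x14, 0x00]

  t0: 00 ac 3a 16 0e e8 ae 14
  t1: 0e e8 e8 ae ae 14 14 00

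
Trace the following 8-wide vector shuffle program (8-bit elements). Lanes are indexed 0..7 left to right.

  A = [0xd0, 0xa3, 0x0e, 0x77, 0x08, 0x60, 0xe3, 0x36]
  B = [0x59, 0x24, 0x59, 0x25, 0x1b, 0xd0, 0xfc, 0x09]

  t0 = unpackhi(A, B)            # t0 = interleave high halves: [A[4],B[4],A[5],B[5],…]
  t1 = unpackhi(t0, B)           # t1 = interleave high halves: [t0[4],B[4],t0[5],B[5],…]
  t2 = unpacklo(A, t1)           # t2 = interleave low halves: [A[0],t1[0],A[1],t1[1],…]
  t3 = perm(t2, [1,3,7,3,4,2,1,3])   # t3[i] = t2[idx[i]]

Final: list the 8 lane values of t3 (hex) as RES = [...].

RES = [0xe3, 0x1b, 0xd0, 0x1b, 0x0e, 0xa3, 0xe3, 0x1b]

t0 = [0x08, 0x1b, 0x60, 0xd0, 0xe3, 0xfc, 0x36, 0x09]
t1 = [0xe3, 0x1b, 0xfc, 0xd0, 0x36, 0xfc, 0x09, 0x09]
t2 = [0xd0, 0xe3, 0xa3, 0x1b, 0x0e, 0xfc, 0x77, 0xd0]
t3 = [0xe3, 0x1b, 0xd0, 0x1b, 0x0e, 0xa3, 0xe3, 0x1b]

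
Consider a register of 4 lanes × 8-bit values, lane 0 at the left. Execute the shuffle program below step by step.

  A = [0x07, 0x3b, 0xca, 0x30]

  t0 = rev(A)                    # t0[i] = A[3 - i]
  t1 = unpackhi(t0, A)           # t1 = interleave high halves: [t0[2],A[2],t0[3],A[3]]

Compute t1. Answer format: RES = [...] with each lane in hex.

  t0: 30 ca 3b 07
  t1: 3b ca 07 30

RES = [0x3b, 0xca, 0x07, 0x30]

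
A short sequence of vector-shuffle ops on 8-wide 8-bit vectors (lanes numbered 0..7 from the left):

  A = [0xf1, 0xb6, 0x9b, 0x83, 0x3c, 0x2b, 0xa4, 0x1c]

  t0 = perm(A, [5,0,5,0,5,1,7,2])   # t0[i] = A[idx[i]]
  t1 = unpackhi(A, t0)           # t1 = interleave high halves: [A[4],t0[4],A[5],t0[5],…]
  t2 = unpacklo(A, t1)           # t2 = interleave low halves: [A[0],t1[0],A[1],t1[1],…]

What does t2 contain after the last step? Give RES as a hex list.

→ t0 |2b|f1|2b|f1|2b|b6|1c|9b|
→ t1 |3c|2b|2b|b6|a4|1c|1c|9b|
→ t2 |f1|3c|b6|2b|9b|2b|83|b6|

RES = [0xf1, 0x3c, 0xb6, 0x2b, 0x9b, 0x2b, 0x83, 0xb6]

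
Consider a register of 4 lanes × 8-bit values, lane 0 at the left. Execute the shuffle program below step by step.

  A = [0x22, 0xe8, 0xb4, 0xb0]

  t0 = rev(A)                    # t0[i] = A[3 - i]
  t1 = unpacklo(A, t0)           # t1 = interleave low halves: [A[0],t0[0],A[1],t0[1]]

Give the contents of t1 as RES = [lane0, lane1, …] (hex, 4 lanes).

→ t0 |b0|b4|e8|22|
→ t1 |22|b0|e8|b4|

RES = [0x22, 0xb0, 0xe8, 0xb4]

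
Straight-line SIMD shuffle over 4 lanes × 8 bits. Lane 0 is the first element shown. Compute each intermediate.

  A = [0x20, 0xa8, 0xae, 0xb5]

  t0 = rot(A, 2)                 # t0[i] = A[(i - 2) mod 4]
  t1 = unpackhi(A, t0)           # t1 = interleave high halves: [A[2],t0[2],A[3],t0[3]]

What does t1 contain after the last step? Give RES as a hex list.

RES = [0xae, 0x20, 0xb5, 0xa8]

  t0: ae b5 20 a8
  t1: ae 20 b5 a8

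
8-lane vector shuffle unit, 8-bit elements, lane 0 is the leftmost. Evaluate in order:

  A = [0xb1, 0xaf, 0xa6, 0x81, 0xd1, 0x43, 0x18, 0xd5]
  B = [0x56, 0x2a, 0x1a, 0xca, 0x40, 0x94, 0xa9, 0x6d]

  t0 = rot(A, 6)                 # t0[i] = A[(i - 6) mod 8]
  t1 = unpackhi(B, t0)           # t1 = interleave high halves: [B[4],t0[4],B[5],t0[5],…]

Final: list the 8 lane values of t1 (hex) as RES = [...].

  t0: a6 81 d1 43 18 d5 b1 af
  t1: 40 18 94 d5 a9 b1 6d af

RES = [0x40, 0x18, 0x94, 0xd5, 0xa9, 0xb1, 0x6d, 0xaf]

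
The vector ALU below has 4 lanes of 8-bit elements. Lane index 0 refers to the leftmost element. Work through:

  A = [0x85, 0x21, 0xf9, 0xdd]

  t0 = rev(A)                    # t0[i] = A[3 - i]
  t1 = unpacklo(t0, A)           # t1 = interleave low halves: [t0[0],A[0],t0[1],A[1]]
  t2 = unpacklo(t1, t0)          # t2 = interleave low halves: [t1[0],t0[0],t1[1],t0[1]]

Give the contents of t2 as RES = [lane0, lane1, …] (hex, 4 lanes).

RES = [0xdd, 0xdd, 0x85, 0xf9]

→ t0 |dd|f9|21|85|
→ t1 |dd|85|f9|21|
→ t2 |dd|dd|85|f9|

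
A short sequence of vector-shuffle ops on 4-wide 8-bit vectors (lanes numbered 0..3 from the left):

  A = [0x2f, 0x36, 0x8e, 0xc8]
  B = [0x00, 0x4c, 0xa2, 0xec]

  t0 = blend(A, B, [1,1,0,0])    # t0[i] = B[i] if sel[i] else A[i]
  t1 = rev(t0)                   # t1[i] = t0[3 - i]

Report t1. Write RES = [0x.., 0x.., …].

  t0: 00 4c 8e c8
  t1: c8 8e 4c 00

RES = [ 0xc8  0x8e  0x4c  0x00 ]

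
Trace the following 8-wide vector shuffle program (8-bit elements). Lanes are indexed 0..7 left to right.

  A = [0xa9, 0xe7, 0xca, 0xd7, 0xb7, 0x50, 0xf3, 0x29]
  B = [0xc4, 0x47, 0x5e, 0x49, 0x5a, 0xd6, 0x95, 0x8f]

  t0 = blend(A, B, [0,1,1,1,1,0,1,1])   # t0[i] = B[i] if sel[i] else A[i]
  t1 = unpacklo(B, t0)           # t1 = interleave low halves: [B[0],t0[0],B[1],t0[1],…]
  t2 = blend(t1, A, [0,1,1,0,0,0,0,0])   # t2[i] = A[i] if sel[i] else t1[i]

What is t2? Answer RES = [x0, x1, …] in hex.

RES = [0xc4, 0xe7, 0xca, 0x47, 0x5e, 0x5e, 0x49, 0x49]

  t0: a9 47 5e 49 5a 50 95 8f
  t1: c4 a9 47 47 5e 5e 49 49
  t2: c4 e7 ca 47 5e 5e 49 49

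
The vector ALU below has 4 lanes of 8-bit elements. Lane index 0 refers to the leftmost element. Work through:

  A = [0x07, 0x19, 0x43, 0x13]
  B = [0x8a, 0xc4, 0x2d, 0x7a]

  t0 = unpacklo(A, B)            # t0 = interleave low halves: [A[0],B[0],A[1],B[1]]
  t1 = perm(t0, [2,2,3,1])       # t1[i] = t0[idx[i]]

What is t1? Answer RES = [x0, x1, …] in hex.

RES = [ 0x19  0x19  0xc4  0x8a ]

  t0: 07 8a 19 c4
  t1: 19 19 c4 8a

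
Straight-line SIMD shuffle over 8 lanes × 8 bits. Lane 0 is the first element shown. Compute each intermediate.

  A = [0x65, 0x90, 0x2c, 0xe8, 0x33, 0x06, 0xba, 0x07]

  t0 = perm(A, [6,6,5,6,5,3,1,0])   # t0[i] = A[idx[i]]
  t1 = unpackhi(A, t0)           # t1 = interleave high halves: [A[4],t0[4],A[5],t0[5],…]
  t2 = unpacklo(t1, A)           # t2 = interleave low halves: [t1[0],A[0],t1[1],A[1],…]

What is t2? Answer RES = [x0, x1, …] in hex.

  t0: ba ba 06 ba 06 e8 90 65
  t1: 33 06 06 e8 ba 90 07 65
  t2: 33 65 06 90 06 2c e8 e8

RES = [ 0x33  0x65  0x06  0x90  0x06  0x2c  0xe8  0xe8 ]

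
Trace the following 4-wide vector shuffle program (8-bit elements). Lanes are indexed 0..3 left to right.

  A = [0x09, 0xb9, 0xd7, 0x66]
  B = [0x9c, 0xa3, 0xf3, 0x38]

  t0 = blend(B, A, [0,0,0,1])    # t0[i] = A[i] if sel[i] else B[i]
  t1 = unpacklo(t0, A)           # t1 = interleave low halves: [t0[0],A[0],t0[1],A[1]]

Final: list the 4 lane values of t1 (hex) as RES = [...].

RES = [0x9c, 0x09, 0xa3, 0xb9]

→ t0 |9c|a3|f3|66|
→ t1 |9c|09|a3|b9|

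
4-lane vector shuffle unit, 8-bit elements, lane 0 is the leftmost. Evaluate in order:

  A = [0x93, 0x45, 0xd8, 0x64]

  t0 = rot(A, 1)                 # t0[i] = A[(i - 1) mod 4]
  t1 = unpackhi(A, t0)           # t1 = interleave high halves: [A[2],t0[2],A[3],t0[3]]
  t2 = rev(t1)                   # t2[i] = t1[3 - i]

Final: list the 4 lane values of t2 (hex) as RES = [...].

→ t0 |64|93|45|d8|
→ t1 |d8|45|64|d8|
→ t2 |d8|64|45|d8|

RES = [ 0xd8  0x64  0x45  0xd8 ]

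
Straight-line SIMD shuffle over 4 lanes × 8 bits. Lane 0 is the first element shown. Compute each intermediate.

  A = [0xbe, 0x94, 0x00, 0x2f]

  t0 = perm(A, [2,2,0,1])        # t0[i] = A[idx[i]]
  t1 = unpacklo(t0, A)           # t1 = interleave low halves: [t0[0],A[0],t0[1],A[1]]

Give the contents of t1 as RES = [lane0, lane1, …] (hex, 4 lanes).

→ t0 |00|00|be|94|
→ t1 |00|be|00|94|

RES = [0x00, 0xbe, 0x00, 0x94]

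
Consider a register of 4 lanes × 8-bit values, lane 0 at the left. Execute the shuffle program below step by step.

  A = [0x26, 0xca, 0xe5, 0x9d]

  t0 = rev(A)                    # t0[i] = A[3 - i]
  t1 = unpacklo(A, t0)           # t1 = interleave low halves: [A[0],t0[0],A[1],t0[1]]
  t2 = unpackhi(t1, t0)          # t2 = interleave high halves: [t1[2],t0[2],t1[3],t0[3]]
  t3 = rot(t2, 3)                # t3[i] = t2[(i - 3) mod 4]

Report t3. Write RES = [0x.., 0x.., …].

RES = [0xca, 0xe5, 0x26, 0xca]

t0 = [0x9d, 0xe5, 0xca, 0x26]
t1 = [0x26, 0x9d, 0xca, 0xe5]
t2 = [0xca, 0xca, 0xe5, 0x26]
t3 = [0xca, 0xe5, 0x26, 0xca]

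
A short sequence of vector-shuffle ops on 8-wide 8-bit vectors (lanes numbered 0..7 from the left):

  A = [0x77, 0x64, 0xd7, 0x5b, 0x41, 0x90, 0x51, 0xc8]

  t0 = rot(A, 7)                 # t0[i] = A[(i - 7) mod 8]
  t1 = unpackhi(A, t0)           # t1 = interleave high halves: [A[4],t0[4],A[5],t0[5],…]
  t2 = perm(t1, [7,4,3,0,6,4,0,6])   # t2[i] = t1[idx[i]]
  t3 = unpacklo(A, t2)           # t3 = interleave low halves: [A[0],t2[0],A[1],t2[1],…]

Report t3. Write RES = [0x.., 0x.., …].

t0 = [0x64, 0xd7, 0x5b, 0x41, 0x90, 0x51, 0xc8, 0x77]
t1 = [0x41, 0x90, 0x90, 0x51, 0x51, 0xc8, 0xc8, 0x77]
t2 = [0x77, 0x51, 0x51, 0x41, 0xc8, 0x51, 0x41, 0xc8]
t3 = [0x77, 0x77, 0x64, 0x51, 0xd7, 0x51, 0x5b, 0x41]

RES = [0x77, 0x77, 0x64, 0x51, 0xd7, 0x51, 0x5b, 0x41]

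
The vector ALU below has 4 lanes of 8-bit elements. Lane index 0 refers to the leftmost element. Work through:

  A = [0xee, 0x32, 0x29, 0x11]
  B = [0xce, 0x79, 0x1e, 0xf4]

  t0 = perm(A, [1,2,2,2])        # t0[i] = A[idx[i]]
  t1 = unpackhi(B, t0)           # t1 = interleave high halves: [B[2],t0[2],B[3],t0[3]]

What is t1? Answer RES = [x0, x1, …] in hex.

RES = [0x1e, 0x29, 0xf4, 0x29]

t0 = [0x32, 0x29, 0x29, 0x29]
t1 = [0x1e, 0x29, 0xf4, 0x29]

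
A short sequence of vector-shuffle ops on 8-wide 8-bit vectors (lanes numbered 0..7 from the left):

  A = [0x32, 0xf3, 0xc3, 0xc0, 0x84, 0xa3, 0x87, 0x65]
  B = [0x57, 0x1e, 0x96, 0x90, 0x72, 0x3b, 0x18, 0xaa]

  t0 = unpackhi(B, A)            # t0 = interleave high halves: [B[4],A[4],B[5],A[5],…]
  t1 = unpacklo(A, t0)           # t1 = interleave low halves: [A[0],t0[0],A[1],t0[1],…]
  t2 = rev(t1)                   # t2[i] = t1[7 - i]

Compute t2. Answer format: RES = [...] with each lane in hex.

t0 = [0x72, 0x84, 0x3b, 0xa3, 0x18, 0x87, 0xaa, 0x65]
t1 = [0x32, 0x72, 0xf3, 0x84, 0xc3, 0x3b, 0xc0, 0xa3]
t2 = [0xa3, 0xc0, 0x3b, 0xc3, 0x84, 0xf3, 0x72, 0x32]

RES = [ 0xa3  0xc0  0x3b  0xc3  0x84  0xf3  0x72  0x32 ]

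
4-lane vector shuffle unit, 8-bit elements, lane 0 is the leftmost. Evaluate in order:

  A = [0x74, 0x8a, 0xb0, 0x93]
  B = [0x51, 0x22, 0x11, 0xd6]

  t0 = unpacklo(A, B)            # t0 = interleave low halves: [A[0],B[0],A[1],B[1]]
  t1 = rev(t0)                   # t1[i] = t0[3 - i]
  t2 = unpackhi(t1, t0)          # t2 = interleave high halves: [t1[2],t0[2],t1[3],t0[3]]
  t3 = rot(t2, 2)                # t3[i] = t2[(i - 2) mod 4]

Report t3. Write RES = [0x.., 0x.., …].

RES = [0x74, 0x22, 0x51, 0x8a]

t0 = [0x74, 0x51, 0x8a, 0x22]
t1 = [0x22, 0x8a, 0x51, 0x74]
t2 = [0x51, 0x8a, 0x74, 0x22]
t3 = [0x74, 0x22, 0x51, 0x8a]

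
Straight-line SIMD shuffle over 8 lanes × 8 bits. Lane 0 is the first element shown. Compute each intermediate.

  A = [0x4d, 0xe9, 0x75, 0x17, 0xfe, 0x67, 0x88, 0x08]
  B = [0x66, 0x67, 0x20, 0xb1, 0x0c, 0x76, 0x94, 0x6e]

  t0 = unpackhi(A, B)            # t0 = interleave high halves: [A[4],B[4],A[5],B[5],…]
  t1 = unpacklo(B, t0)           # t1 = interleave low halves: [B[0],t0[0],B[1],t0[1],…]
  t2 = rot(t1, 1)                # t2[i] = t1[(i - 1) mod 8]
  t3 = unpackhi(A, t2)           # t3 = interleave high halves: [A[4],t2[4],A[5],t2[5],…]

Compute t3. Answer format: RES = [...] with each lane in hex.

→ t0 |fe|0c|67|76|88|94|08|6e|
→ t1 |66|fe|67|0c|20|67|b1|76|
→ t2 |76|66|fe|67|0c|20|67|b1|
→ t3 |fe|0c|67|20|88|67|08|b1|

RES = [ 0xfe  0x0c  0x67  0x20  0x88  0x67  0x08  0xb1 ]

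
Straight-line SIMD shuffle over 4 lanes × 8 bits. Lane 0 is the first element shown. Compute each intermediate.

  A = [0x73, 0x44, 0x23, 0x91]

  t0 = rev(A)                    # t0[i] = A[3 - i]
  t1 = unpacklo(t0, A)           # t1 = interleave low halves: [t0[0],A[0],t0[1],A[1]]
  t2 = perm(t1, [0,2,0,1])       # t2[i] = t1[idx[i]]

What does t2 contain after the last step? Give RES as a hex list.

  t0: 91 23 44 73
  t1: 91 73 23 44
  t2: 91 23 91 73

RES = [ 0x91  0x23  0x91  0x73 ]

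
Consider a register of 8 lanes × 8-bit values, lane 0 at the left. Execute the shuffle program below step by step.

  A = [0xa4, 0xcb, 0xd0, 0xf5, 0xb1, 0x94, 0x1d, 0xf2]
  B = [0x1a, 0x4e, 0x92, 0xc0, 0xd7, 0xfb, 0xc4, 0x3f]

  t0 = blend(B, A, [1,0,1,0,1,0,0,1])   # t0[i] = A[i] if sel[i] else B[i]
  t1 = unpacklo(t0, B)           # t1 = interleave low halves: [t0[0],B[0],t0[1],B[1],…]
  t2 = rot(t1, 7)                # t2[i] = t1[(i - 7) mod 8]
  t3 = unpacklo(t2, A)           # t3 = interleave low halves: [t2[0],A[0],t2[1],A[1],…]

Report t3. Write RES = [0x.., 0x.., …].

RES = [ 0x1a  0xa4  0x4e  0xcb  0x4e  0xd0  0xd0  0xf5 ]

t0 = [0xa4, 0x4e, 0xd0, 0xc0, 0xb1, 0xfb, 0xc4, 0xf2]
t1 = [0xa4, 0x1a, 0x4e, 0x4e, 0xd0, 0x92, 0xc0, 0xc0]
t2 = [0x1a, 0x4e, 0x4e, 0xd0, 0x92, 0xc0, 0xc0, 0xa4]
t3 = [0x1a, 0xa4, 0x4e, 0xcb, 0x4e, 0xd0, 0xd0, 0xf5]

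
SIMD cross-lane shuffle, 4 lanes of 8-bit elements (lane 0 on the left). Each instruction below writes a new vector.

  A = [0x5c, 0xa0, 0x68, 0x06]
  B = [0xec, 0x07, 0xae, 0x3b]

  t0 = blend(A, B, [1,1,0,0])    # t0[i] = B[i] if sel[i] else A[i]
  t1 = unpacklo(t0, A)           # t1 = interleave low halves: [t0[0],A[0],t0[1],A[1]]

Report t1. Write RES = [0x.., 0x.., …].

  t0: ec 07 68 06
  t1: ec 5c 07 a0

RES = [0xec, 0x5c, 0x07, 0xa0]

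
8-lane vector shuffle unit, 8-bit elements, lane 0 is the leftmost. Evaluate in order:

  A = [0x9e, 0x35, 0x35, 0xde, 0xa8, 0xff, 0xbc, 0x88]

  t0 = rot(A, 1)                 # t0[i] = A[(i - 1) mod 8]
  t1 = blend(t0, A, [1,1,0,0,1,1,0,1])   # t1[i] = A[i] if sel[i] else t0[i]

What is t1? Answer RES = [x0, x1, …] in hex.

  t0: 88 9e 35 35 de a8 ff bc
  t1: 9e 35 35 35 a8 ff ff 88

RES = [ 0x9e  0x35  0x35  0x35  0xa8  0xff  0xff  0x88 ]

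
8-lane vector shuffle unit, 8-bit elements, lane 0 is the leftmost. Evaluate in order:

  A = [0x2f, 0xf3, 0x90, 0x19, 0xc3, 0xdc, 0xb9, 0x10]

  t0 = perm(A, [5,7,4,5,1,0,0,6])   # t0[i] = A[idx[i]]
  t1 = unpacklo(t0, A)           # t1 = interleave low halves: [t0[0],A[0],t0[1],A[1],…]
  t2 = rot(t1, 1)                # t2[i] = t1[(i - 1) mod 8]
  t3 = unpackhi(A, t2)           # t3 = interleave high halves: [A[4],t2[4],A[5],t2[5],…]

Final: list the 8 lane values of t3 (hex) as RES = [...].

  t0: dc 10 c3 dc f3 2f 2f b9
  t1: dc 2f 10 f3 c3 90 dc 19
  t2: 19 dc 2f 10 f3 c3 90 dc
  t3: c3 f3 dc c3 b9 90 10 dc

RES = [ 0xc3  0xf3  0xdc  0xc3  0xb9  0x90  0x10  0xdc ]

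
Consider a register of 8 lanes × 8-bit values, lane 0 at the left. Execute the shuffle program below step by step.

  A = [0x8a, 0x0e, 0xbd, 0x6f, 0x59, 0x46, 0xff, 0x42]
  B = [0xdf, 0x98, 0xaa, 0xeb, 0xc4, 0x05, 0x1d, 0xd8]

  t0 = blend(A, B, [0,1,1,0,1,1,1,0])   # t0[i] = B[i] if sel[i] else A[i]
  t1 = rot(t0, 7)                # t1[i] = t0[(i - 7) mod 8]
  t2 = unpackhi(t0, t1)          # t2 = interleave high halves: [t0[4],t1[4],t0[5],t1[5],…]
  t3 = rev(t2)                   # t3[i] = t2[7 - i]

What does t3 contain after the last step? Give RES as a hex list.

RES = [0x8a, 0x42, 0x42, 0x1d, 0x1d, 0x05, 0x05, 0xc4]

t0 = [0x8a, 0x98, 0xaa, 0x6f, 0xc4, 0x05, 0x1d, 0x42]
t1 = [0x98, 0xaa, 0x6f, 0xc4, 0x05, 0x1d, 0x42, 0x8a]
t2 = [0xc4, 0x05, 0x05, 0x1d, 0x1d, 0x42, 0x42, 0x8a]
t3 = [0x8a, 0x42, 0x42, 0x1d, 0x1d, 0x05, 0x05, 0xc4]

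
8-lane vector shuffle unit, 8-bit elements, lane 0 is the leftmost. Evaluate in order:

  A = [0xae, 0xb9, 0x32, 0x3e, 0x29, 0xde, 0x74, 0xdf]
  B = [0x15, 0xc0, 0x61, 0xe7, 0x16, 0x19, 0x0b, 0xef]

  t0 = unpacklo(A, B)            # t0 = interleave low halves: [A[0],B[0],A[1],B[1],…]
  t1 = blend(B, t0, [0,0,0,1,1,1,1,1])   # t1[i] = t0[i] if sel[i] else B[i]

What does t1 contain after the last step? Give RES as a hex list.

RES = [ 0x15  0xc0  0x61  0xc0  0x32  0x61  0x3e  0xe7 ]

→ t0 |ae|15|b9|c0|32|61|3e|e7|
→ t1 |15|c0|61|c0|32|61|3e|e7|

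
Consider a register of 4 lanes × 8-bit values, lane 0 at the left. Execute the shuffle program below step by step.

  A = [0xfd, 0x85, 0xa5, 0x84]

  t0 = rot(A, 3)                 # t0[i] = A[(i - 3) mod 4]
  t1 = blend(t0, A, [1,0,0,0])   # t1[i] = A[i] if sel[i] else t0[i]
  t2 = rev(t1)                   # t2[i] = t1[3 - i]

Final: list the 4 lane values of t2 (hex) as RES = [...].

t0 = [0x85, 0xa5, 0x84, 0xfd]
t1 = [0xfd, 0xa5, 0x84, 0xfd]
t2 = [0xfd, 0x84, 0xa5, 0xfd]

RES = [0xfd, 0x84, 0xa5, 0xfd]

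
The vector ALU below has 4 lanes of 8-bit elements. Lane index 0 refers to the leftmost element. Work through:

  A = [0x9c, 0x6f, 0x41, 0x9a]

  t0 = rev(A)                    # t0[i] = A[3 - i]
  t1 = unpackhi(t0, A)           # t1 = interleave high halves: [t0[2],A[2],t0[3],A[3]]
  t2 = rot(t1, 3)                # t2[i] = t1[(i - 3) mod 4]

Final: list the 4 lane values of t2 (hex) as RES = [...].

RES = [ 0x41  0x9c  0x9a  0x6f ]

t0 = [0x9a, 0x41, 0x6f, 0x9c]
t1 = [0x6f, 0x41, 0x9c, 0x9a]
t2 = [0x41, 0x9c, 0x9a, 0x6f]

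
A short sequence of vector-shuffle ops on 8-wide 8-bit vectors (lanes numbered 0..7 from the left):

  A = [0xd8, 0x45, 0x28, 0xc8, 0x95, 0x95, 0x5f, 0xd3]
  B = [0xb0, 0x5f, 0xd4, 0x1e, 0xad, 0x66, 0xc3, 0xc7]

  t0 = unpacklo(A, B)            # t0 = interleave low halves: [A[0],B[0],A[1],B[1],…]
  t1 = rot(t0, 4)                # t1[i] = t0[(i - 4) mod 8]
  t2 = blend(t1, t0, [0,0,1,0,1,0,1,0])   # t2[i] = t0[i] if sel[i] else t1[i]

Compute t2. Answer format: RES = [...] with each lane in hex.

RES = [0x28, 0xd4, 0x45, 0x1e, 0x28, 0xb0, 0xc8, 0x5f]

  t0: d8 b0 45 5f 28 d4 c8 1e
  t1: 28 d4 c8 1e d8 b0 45 5f
  t2: 28 d4 45 1e 28 b0 c8 5f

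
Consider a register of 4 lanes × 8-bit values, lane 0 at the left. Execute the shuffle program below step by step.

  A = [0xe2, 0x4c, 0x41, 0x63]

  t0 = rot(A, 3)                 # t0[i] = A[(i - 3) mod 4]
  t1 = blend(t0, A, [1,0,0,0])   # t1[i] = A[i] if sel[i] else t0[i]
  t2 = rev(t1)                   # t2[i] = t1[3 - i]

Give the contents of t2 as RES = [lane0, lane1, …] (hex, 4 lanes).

→ t0 |4c|41|63|e2|
→ t1 |e2|41|63|e2|
→ t2 |e2|63|41|e2|

RES = [0xe2, 0x63, 0x41, 0xe2]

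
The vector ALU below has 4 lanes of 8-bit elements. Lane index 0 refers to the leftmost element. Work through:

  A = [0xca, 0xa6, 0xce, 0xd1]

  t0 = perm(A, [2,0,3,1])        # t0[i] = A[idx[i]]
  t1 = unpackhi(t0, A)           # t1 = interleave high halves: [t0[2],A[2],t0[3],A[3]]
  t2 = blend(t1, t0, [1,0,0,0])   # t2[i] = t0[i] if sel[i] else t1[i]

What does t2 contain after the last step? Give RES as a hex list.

→ t0 |ce|ca|d1|a6|
→ t1 |d1|ce|a6|d1|
→ t2 |ce|ce|a6|d1|

RES = [ 0xce  0xce  0xa6  0xd1 ]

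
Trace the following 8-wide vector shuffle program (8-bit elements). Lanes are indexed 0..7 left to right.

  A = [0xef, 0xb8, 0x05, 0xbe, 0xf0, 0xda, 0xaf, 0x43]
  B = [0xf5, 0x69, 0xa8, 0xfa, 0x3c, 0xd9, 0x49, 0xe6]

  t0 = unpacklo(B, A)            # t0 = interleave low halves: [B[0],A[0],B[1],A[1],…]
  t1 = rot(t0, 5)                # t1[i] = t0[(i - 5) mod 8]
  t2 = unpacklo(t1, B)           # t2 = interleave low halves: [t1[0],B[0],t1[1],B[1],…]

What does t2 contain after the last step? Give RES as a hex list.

RES = [0xb8, 0xf5, 0xa8, 0x69, 0x05, 0xa8, 0xfa, 0xfa]

t0 = [0xf5, 0xef, 0x69, 0xb8, 0xa8, 0x05, 0xfa, 0xbe]
t1 = [0xb8, 0xa8, 0x05, 0xfa, 0xbe, 0xf5, 0xef, 0x69]
t2 = [0xb8, 0xf5, 0xa8, 0x69, 0x05, 0xa8, 0xfa, 0xfa]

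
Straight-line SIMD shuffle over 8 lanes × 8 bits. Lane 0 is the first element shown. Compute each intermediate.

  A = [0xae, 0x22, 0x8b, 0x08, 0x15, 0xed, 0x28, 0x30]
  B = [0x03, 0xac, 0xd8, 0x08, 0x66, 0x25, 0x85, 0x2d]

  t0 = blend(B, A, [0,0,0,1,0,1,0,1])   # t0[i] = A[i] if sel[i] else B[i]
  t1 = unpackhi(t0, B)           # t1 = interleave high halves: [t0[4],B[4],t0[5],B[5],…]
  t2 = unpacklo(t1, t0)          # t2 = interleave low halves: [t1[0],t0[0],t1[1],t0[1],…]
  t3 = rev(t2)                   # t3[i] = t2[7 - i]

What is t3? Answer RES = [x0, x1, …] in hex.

→ t0 |03|ac|d8|08|66|ed|85|30|
→ t1 |66|66|ed|25|85|85|30|2d|
→ t2 |66|03|66|ac|ed|d8|25|08|
→ t3 |08|25|d8|ed|ac|66|03|66|

RES = [0x08, 0x25, 0xd8, 0xed, 0xac, 0x66, 0x03, 0x66]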